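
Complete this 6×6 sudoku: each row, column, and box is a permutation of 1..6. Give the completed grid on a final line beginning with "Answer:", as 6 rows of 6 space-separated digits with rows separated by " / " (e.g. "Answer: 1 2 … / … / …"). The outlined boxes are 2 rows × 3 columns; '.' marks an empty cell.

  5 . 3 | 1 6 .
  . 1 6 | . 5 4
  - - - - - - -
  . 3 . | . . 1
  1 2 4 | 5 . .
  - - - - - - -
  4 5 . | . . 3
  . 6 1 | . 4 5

Step 1. [r6c4∈{2}] nothing but 2 survives at r6c4 ⇒ r6c4=2.
Step 2. [r5c4∈{6}] nothing but 6 survives at r5c4. So r5c4=6.
Step 3. [r3c1∈{6}] nothing but 6 survives at r3c1. So r3c1=6.
Step 4. [r3c4∈{4}] nothing but 4 survives at r3c4. So r3c4=4.
Step 5. [r3c3∈{5}] nothing but 5 survives at r3c3, so r3c3=5.
Step 6. [r1c6∈{2}] r1c6 has the single candidate 2. So r1c6=2.
Step 7. [r6c1∈{3}] r6c1's peers cover all but 3, so r6c1=3.
Step 8. [r2c4∈{3}] nothing but 3 survives at r2c4. So r2c4=3.
Step 9. [r2c1∈{2}] r2c1 is down to just 2 ⇒ r2c1=2.
Step 10. [r3c5∈{2}] r3c5 is down to just 2. So r3c5=2.
Step 11. [r1c2∈{4}] only 4 remains possible at r1c2, so r1c2=4.
Step 12. [r4c5∈{3}] r4c5 is down to just 3, so r4c5=3.
Step 13. [r5c5∈{1}] r5c5 is down to just 1, so r5c5=1.
Step 14. [r4c6∈{6}] r4c6's peers cover all but 6. So r4c6=6.
Step 15. [r5c3∈{2}] nothing but 2 survives at r5c3. So r5c3=2.

Answer: 5 4 3 1 6 2 / 2 1 6 3 5 4 / 6 3 5 4 2 1 / 1 2 4 5 3 6 / 4 5 2 6 1 3 / 3 6 1 2 4 5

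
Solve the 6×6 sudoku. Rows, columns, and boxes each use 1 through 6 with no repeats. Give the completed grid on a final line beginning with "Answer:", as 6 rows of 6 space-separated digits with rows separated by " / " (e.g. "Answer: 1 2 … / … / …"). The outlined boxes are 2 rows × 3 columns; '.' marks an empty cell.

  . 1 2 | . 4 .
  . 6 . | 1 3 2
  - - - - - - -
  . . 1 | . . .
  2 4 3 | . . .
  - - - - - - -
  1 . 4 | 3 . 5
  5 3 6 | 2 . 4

Step 1. [r1c6∈{6}] r1c6 has the single candidate 6. So r1c6=6.
Step 2. [r3c2∈{5}] only 5 remains possible at r3c2 ⇒ r3c2=5.
Step 3. [r4c5∈{1,5,6}] in col 5, 5 fits only at r4c5, so r4c5=5.
Step 4. [r4c4∈{6}] r4c4's peers cover all but 6, so r4c4=6.
Step 5. [r3c5∈{2}] r3c5 has the single candidate 2. So r3c5=2.
Step 6. [r6c5∈{1}] r6c5 has the single candidate 1. So r6c5=1.
Step 7. [r3c6∈{3}] nothing but 3 survives at r3c6, so r3c6=3.
Step 8. [r3c1∈{6}] nothing but 6 survives at r3c1, so r3c1=6.
Step 9. [r2c3∈{5}] only 5 remains possible at r2c3 ⇒ r2c3=5.
Step 10. [r5c2∈{2}] r5c2 is down to just 2, so r5c2=2.
Step 11. [r2c1∈{4}] r2c1's peers cover all but 4, so r2c1=4.
Step 12. [r5c5∈{6}] r5c5 is down to just 6. So r5c5=6.
Step 13. [r4c6∈{1}] r4c6 has the single candidate 1, so r4c6=1.
Step 14. [r1c4∈{5}] r1c4 is down to just 5. So r1c4=5.
Step 15. [r3c4∈{4}] nothing but 4 survives at r3c4 ⇒ r3c4=4.
Step 16. [r1c1∈{3}] nothing but 3 survives at r1c1. So r1c1=3.

Answer: 3 1 2 5 4 6 / 4 6 5 1 3 2 / 6 5 1 4 2 3 / 2 4 3 6 5 1 / 1 2 4 3 6 5 / 5 3 6 2 1 4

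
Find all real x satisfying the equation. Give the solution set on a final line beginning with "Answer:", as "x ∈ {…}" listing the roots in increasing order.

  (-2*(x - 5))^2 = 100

Step 1. [(-2*(x - 5))^2 = 100] LHS squared, RHS 100 ≥ 0: apply √ (±) ⇒ sqrt: -2*(x - 5) = 10 or -10.
Step 2. [-2*(x - 5) = 10 or -10] LHS = -2·(…); ÷-2 both sides. So div: x - 5 = -5 or 5.
Step 3. [x - 5 = -5 or 5] peel the -5: add 5 from each side. So sub: x = 0 or 10.

Answer: x ∈ {0, 10}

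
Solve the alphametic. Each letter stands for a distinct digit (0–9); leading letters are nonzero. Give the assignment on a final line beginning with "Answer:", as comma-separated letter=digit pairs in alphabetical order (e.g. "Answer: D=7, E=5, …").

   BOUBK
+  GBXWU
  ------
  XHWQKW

Step 1. [col 1: K + U ≡ W (mod 10)] column 1 (K + U ≡ W (mod 10), carry-in 0) doesn't pin W yet; pick W=3 and continue. So W=3.
Step 2. [col 1: K + U ≡ W (mod 10)] column 1 (K + U ≡ W (mod 10), carry-in 0) doesn't pin U yet; pick U=5 and continue, so U=5.
Step 3. [X] X is the leading digit of a 6-digit sum of two 5-digit numbers; the final carry is exactly 1, so X=1.
Step 4. [col 1: K + U ≡ W (mod 10)] from column 1 (U=5, W=3, carry-in 0, digits 1,3,5 already taken and all letters distinct): K must equal 8. So K=8.
Step 5. [col 2: B + W ≡ K (mod 10)] in column 2 we have B+W≡K with carry-in 1; given W=3, K=8 and digits 1,3,5,8 already taken and all letters distinct, that pins B to 4 ⇒ B=4.
Step 6. [col 3: U + X ≡ Q (mod 10)] column 3: given U=5, X=1, carry-in 0, and digits 1,3,4,5,8 already taken and all letters distinct, U+X≡Q (mod 10) forces Q=6 ⇒ Q=6.
Step 7. [col 4: O + B ≡ W (mod 10)] column 4: given B=4, W=3, carry-in 0, and digits 1,3,4,5,6,8 already taken and all letters distinct, O+B≡W (mod 10) forces O=9. So O=9.
Step 8. [col 5: B + G ≡ H (mod 10)] H=2 is one option consistent with column 5 (B + G ≡ H (mod 10), carry-in 1) — take it ⇒ H=2.
Step 9. [col 5: B + G ≡ H (mod 10)] from column 5 (B=4, H=2, carry-in 1, digits 1,2,3,4,5,6,8,9 already taken and all letters distinct): G must equal 7. So G=7.

Answer: B=4, G=7, H=2, K=8, O=9, Q=6, U=5, W=3, X=1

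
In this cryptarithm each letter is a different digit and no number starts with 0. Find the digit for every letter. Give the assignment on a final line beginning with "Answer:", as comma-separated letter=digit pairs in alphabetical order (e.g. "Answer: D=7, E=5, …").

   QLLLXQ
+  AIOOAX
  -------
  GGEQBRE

Step 1. [col 1: Q + X ≡ E (mod 10)] several values work for X in column 1 (Q + X ≡ E (mod 10), carry-in 0); try X=2, so X=2.
Step 2. [G] adding two 6-digit numbers gives at most 6+1 digits, and here it does — G is that final carry and must be 1 ⇒ G=1.
Step 3. [col 1: Q + X ≡ E (mod 10)] several values work for Q in column 1 (Q + X ≡ E (mod 10), carry-in 0); try Q=4 ⇒ Q=4.
Step 4. [col 1: Q + X ≡ E (mod 10)] column 1: given Q=4, X=2, carry-in 0, and digits 1,2,4 already taken and all letters distinct, Q+X≡E (mod 10) forces E=6 ⇒ E=6.
Step 5. [col 2: X + A ≡ R (mod 10)] no forcing yet in column 2 (carry-in 0); A=7 is free and consistent — try it, so A=7.
Step 6. [col 2: X + A ≡ R (mod 10)] from column 2 (X=2, A=7, carry-in 0, digits 1,2,4,6,7 already taken and all letters distinct): R must equal 9, so R=9.
Step 7. [col 3: L + O ≡ B (mod 10)] L=5 is one option consistent with column 3 (L + O ≡ B (mod 10), carry-in 0) — take it. So L=5.
Step 8. [col 3: L + O ≡ B (mod 10)] no forcing yet in column 3 (carry-in 0); B=3 is free and consistent — try it, so B=3.
Step 9. [col 3: L + O ≡ B (mod 10)] column 3: given L=5, B=3, carry-in 0, and digits 1,2,3,4,5,6,7,9 already taken and all letters distinct, L+O≡B (mod 10) forces O=8. So O=8.
Step 10. [col 5: L + I ≡ E (mod 10)] column 5: given L=5, E=6, carry-in 1, and digits 1,2,3,4,5,6,7,8,9 already taken and all letters distinct, L+I≡E (mod 10) forces I=0 ⇒ I=0.

Answer: A=7, B=3, E=6, G=1, I=0, L=5, O=8, Q=4, R=9, X=2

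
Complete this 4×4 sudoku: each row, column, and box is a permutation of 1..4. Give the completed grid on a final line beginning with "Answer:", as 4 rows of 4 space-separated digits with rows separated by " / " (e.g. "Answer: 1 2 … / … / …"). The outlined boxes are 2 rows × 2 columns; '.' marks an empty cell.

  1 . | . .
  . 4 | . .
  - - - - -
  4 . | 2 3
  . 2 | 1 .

Step 1. [r2c1∈{2,3}] in col 1, 2 fits only at r2c1, so r2c1=2.
Step 2. [r1c3∈{3,4}] 4 has one home in col 3: r1c3 ⇒ r1c3=4.
Step 3. [r4c4∈{4}] r4c4 is down to just 4. So r4c4=4.
Step 4. [r4c1∈{3}] only 3 remains possible at r4c1 ⇒ r4c1=3.
Step 5. [r2c3∈{3}] r2c3 is down to just 3, so r2c3=3.
Step 6. [r1c4∈{2}] r1c4's peers cover all but 2 ⇒ r1c4=2.
Step 7. [r3c2∈{1}] only 1 remains possible at r3c2, so r3c2=1.
Step 8. [r1c2∈{3}] r1c2's peers cover all but 3, so r1c2=3.
Step 9. [r2c4∈{1}] nothing but 1 survives at r2c4, so r2c4=1.

Answer: 1 3 4 2 / 2 4 3 1 / 4 1 2 3 / 3 2 1 4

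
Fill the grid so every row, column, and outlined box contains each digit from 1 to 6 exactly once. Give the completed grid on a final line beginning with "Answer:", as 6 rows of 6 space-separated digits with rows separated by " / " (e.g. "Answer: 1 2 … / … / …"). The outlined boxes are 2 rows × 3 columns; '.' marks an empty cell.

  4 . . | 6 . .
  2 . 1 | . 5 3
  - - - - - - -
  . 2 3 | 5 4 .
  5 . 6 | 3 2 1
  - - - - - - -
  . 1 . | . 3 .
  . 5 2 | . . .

Step 1. [r6c5∈{1,6}] col 5 places 6 nowhere but r6c5, so r6c5=6.
Step 2. [r6c6∈{4}] r6c6's peers cover all but 4 ⇒ r6c6=4.
Step 3. [r5c4∈{2}] nothing but 2 survives at r5c4 ⇒ r5c4=2.
Step 4. [r1c3∈{5}] r1c3's peers cover all but 5 ⇒ r1c3=5.
Step 5. [r3c1∈{1}] r3c1's peers cover all but 1, so r3c1=1.
Step 6. [r2c4∈{4}] r2c4 is down to just 4. So r2c4=4.
Step 7. [r6c1∈{3}] r6c1 has the single candidate 3. So r6c1=3.
Step 8. [r2c2∈{6}] only 6 remains possible at r2c2, so r2c2=6.
Step 9. [r5c6∈{5}] only 5 remains possible at r5c6. So r5c6=5.
Step 10. [r5c1∈{6}] r5c1 has the single candidate 6, so r5c1=6.
Step 11. [r5c3∈{4}] r5c3 has the single candidate 4, so r5c3=4.
Step 12. [r1c6∈{2}] r1c6's peers cover all but 2 ⇒ r1c6=2.
Step 13. [r6c4∈{1}] r6c4 has the single candidate 1, so r6c4=1.
Step 14. [r1c5∈{1}] r1c5 is down to just 1 ⇒ r1c5=1.
Step 15. [r4c2∈{4}] r4c2 is down to just 4 ⇒ r4c2=4.
Step 16. [r3c6∈{6}] nothing but 6 survives at r3c6 ⇒ r3c6=6.
Step 17. [r1c2∈{3}] r1c2's peers cover all but 3, so r1c2=3.

Answer: 4 3 5 6 1 2 / 2 6 1 4 5 3 / 1 2 3 5 4 6 / 5 4 6 3 2 1 / 6 1 4 2 3 5 / 3 5 2 1 6 4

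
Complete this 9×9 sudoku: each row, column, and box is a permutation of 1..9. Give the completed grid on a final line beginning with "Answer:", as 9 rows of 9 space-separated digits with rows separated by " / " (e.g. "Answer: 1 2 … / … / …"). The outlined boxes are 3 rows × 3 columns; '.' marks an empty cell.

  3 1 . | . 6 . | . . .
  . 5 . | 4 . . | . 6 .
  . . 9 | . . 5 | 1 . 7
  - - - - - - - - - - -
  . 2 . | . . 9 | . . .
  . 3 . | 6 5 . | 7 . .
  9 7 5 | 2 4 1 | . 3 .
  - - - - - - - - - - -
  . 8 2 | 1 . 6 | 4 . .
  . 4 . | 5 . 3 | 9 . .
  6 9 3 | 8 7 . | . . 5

Step 1. [r5c6∈{8}] nothing but 8 survives at r5c6 ⇒ r5c6=8.
Step 2. [r9c7∈{2}] only 2 remains possible at r9c7 ⇒ r9c7=2.
Step 3. [r4c3∈{1,4,6,8}] in col 3, 6 fits only at r4c3, so r4c3=6.
Step 4. [r4c1∈{1,4,8}] in box 4, 8 fits only at r4c1 ⇒ r4c1=8.
Step 5. [r9c8∈{1}] r9c8 has the single candidate 1. So r9c8=1.
Step 6. [r1c4∈{7,9}] col 4 places 9 nowhere but r1c4, so r1c4=9.
Step 7. [r2c9∈{2,3,8,9}] r2c9 is the only open cell in row 2 admitting 9, so r2c9=9.
Step 8. [r3c4∈{3}] nothing but 3 survives at r3c4. So r3c4=3.
Step 9. [r8c5∈{2}] r8c5 has the single candidate 2. So r8c5=2.
Step 10. [r4c9∈{1,4}] r4c9 is the only open cell in row 4 admitting 1 ⇒ r4c9=1.
Step 11. [r4c8∈{4,5}] 4 has one home in row 4: r4c8. So r4c8=4.
Step 12. [r1c8∈{2,5,8}] across col 8, 5 lands solely at r1c8, so r1c8=5.
Step 13. [r1c7∈{8}] r1c7 has the single candidate 8, so r1c7=8.
Step 14. [r3c1∈{2,4}] 4 has one home in row 3: r3c1 ⇒ r3c1=4.
Step 15. [r1c3∈{7}] nothing but 7 survives at r1c3, so r1c3=7.
Step 16. [r5c9∈{2}] only 2 remains possible at r5c9. So r5c9=2.
Step 17. [r8c8∈{7,8}] col 8 places 8 nowhere but r8c8 ⇒ r8c8=8.
Step 18. [r5c1∈{1}] r5c1 is down to just 1, so r5c1=1.
Step 19. [r7c8∈{7}] nothing but 7 survives at r7c8, so r7c8=7.
Step 20. [r2c3∈{8}] r2c3's peers cover all but 8, so r2c3=8.
Step 21. [r6c9∈{6,8}] across row 6, 8 lands solely at r6c9 ⇒ r6c9=8.
Step 22. [r2c6∈{2,7}] row 2 places 7 nowhere but r2c6, so r2c6=7.
Step 23. [r4c4∈{7}] only 7 remains possible at r4c4, so r4c4=7.
Step 24. [r7c1∈{5}] r7c1 has the single candidate 5, so r7c1=5.
Step 25. [r2c7∈{3}] nothing but 3 survives at r2c7. So r2c7=3.
Step 26. [r3c2∈{6}] r3c2 is down to just 6 ⇒ r3c2=6.
Step 27. [r3c8∈{2}] nothing but 2 survives at r3c8 ⇒ r3c8=2.
Step 28. [r2c5∈{1}] nothing but 1 survives at r2c5 ⇒ r2c5=1.
Step 29. [r1c9∈{4}] nothing but 4 survives at r1c9, so r1c9=4.
Step 30. [r4c7∈{5}] nothing but 5 survives at r4c7 ⇒ r4c7=5.
Step 31. [r7c9∈{3}] only 3 remains possible at r7c9. So r7c9=3.
Step 32. [r6c7∈{6}] only 6 remains possible at r6c7 ⇒ r6c7=6.
Step 33. [r5c3∈{4}] r5c3 is down to just 4, so r5c3=4.
Step 34. [r3c5∈{8}] r3c5 is down to just 8 ⇒ r3c5=8.
Step 35. [r8c3∈{1}] only 1 remains possible at r8c3. So r8c3=1.
Step 36. [r9c6∈{4}] r9c6 is down to just 4. So r9c6=4.
Step 37. [r4c5∈{3}] r4c5 is down to just 3 ⇒ r4c5=3.
Step 38. [r7c5∈{9}] nothing but 9 survives at r7c5. So r7c5=9.
Step 39. [r8c9∈{6}] nothing but 6 survives at r8c9 ⇒ r8c9=6.
Step 40. [r5c8∈{9}] r5c8's peers cover all but 9. So r5c8=9.
Step 41. [r8c1∈{7}] r8c1 is down to just 7. So r8c1=7.
Step 42. [r1c6∈{2}] r1c6 is down to just 2, so r1c6=2.
Step 43. [r2c1∈{2}] r2c1 is down to just 2. So r2c1=2.

Answer: 3 1 7 9 6 2 8 5 4 / 2 5 8 4 1 7 3 6 9 / 4 6 9 3 8 5 1 2 7 / 8 2 6 7 3 9 5 4 1 / 1 3 4 6 5 8 7 9 2 / 9 7 5 2 4 1 6 3 8 / 5 8 2 1 9 6 4 7 3 / 7 4 1 5 2 3 9 8 6 / 6 9 3 8 7 4 2 1 5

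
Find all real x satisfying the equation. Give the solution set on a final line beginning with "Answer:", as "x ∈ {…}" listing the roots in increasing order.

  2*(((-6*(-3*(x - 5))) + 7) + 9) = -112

Step 1. [2*(((-6*(-3*(x - 5))) + 7) + 9) = -112] LHS = 2·(…); ÷2 both sides. So div: ((-6*(-3*(x - 5))) + 7) + 9 = -56.
Step 2. [((-6*(-3*(x - 5))) + 7) + 9 = -56] 9 comes off first (subtract 9) ⇒ sub: (-6*(-3*(x - 5))) + 7 = -65.
Step 3. [(-6*(-3*(x - 5))) + 7 = -65] 7 comes off first (subtract 7). So sub: -6*(-3*(x - 5)) = -72.
Step 4. [-6*(-3*(x - 5)) = -72] leading coefficient -6: divide by -6. So div: -3*(x - 5) = 12.
Step 5. [-3*(x - 5) = 12] leading coefficient -3: divide by -3, so div: x - 5 = -4.
Step 6. [x - 5 = -4] peel the -5: add 5 from each side ⇒ sub: x = 1.

Answer: x ∈ {1}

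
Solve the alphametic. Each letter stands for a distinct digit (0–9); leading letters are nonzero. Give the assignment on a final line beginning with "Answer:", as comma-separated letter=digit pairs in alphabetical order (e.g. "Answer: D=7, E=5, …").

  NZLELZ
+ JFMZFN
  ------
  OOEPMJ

Step 1. [col 1: Z + N ≡ J (mod 10)] several values work for Z in column 1 (Z + N ≡ J (mod 10), carry-in 0); try Z=5 ⇒ Z=5.
Step 2. [col 1: Z + N ≡ J (mod 10)] J=2 is one option consistent with column 1 (Z + N ≡ J (mod 10), carry-in 0) — take it, so J=2.
Step 3. [col 1: Z + N ≡ J (mod 10)] column 1 reads Z+N+carry(0)=J with Z=5, J=2; with digits 2,5 already taken and all letters distinct, the only value for N is 7, so N=7.
Step 4. [col 2: L + F ≡ M (mod 10)] several values work for F in column 2 (L + F ≡ M (mod 10), carry-in 1); try F=4 ⇒ F=4.
Step 5. [col 2: L + F ≡ M (mod 10)] M=6 is one option consistent with column 2 (L + F ≡ M (mod 10), carry-in 1) — take it. So M=6.
Step 6. [col 2: L + F ≡ M (mod 10)] column 2: given F=4, M=6, carry-in 1, and digits 2,4,5,6,7 already taken and all letters distinct, L+F≡M (mod 10) forces L=1 ⇒ L=1.
Step 7. [col 3: E + Z ≡ P (mod 10)] no forcing yet in column 3 (carry-in 0); E=8 is free and consistent — try it ⇒ E=8.
Step 8. [col 3: E + Z ≡ P (mod 10)] from column 3 (E=8, Z=5, carry-in 0, digits 1,2,4,5,6,7,8 already taken and all letters distinct): P must equal 3. So P=3.
Step 9. [col 5: Z + F ≡ O (mod 10)] column 5 reads Z+F+carry(0)=O with Z=5, F=4; with digits 1,2,3,4,5,6,7,8 already taken and all letters distinct, the only value for O is 9. So O=9.

Answer: E=8, F=4, J=2, L=1, M=6, N=7, O=9, P=3, Z=5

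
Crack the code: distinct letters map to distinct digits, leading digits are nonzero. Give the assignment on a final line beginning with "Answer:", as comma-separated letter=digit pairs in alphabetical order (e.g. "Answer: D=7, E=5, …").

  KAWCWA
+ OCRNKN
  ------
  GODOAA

Step 1. [col 1: A + N ≡ A (mod 10)] column 1: given nothing yet, carry-in 0, and all letters distinct, none taken yet, A+N≡A (mod 10) forces N=0 ⇒ N=0.
Step 2. [col 1: A + N ≡ A (mod 10)] A=1 is one option consistent with column 1 (A + N ≡ A (mod 10), carry-in 0) — take it ⇒ A=1.
Step 3. [col 2: W + K ≡ A (mod 10)] column 2 (W + K ≡ A (mod 10), carry-in 0) doesn't pin W yet; pick W=6 and continue. So W=6.
Step 4. [col 2: W + K ≡ A (mod 10)] from column 2 (W=6, A=1, carry-in 0, digits 0,1,6 already taken and all letters distinct): K must equal 5. So K=5.
Step 5. [col 3: C + N ≡ O (mod 10)] column 3 (C + N ≡ O (mod 10), carry-in 1) doesn't pin C yet; pick C=3 and continue ⇒ C=3.
Step 6. [col 3: C + N ≡ O (mod 10)] column 3: given C=3, N=0, carry-in 1, and digits 0,1,3,5,6 already taken and all letters distinct, C+N≡O (mod 10) forces O=4. So O=4.
Step 7. [col 4: W + R ≡ D (mod 10)] column 4 reads W+R+carry(0)=D with W=6; with digits 0,1,3,4,5,6 already taken and all letters distinct, the only value for R is 2 ⇒ R=2.
Step 8. [col 4: W + R ≡ D (mod 10)] column 4: given W=6, R=2, carry-in 0, and digits 0,1,2,3,4,5,6 already taken and all letters distinct, W+R≡D (mod 10) forces D=8 ⇒ D=8.
Step 9. [col 6: K + O ≡ G (mod 10)] column 6 reads K+O+carry(0)=G with K=5, O=4; with digits 0,1,2,3,4,5,6,8 already taken and all letters distinct, the only value for G is 9 ⇒ G=9.

Answer: A=1, C=3, D=8, G=9, K=5, N=0, O=4, R=2, W=6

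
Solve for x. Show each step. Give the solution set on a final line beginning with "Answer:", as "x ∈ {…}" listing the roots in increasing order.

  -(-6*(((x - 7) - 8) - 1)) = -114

Step 1. [-(-6*(((x - 7) - 8) - 1)) = -114] LHS negated; negate both sides. So neg: -6*(((x - 7) - 8) - 1) = 114.
Step 2. [-6*(((x - 7) - 8) - 1) = 114] -6·(inner) — divide through by -6, so div: ((x - 7) - 8) - 1 = -19.
Step 3. [((x - 7) - 8) - 1 = -19] the outer -1 inverts by adding 1 ⇒ sub: (x - 7) - 8 = -18.
Step 4. [(x - 7) - 8 = -18] the outer -8 inverts by adding 8. So sub: x - 7 = -10.
Step 5. [x - 7 = -10] peel the -7: add 7 from each side. So sub: x = -3.

Answer: x ∈ {-3}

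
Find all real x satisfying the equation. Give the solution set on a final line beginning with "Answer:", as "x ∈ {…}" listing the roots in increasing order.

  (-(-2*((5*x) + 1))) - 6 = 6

Step 1. [(-(-2*((5*x) + 1))) - 6 = 6] -6 is outermost — add 6 both sides, so sub: -(-2*((5*x) + 1)) = 12.
Step 2. [-(-2*((5*x) + 1)) = 12] leading − — multiply by −1, so neg: -2*((5*x) + 1) = -12.
Step 3. [-2*((5*x) + 1) = -12] divide by the outer -2. So div: (5*x) + 1 = 6.
Step 4. [(5*x) + 1 = 6] the outer +1 inverts by subtracting 1, so sub: 5*x = 5.
Step 5. [5*x = 5] divide by the outer 5 ⇒ div: x = 1.

Answer: x ∈ {1}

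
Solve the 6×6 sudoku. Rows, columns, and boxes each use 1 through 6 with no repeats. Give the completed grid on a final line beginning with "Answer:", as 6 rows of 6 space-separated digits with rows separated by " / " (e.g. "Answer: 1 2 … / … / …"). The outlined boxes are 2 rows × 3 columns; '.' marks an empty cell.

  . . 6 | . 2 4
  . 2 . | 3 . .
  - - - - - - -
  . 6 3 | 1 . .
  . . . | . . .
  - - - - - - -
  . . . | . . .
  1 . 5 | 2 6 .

Step 1. [r1c4∈{5}] r1c4 is down to just 5. So r1c4=5.
Step 2. [r4c2∈{1,4,5}] 5 has one home in col 2: r4c2, so r4c2=5.
Step 3. [r5c4∈{4}] only 4 remains possible at r5c4 ⇒ r5c4=4.
Step 4. [r5c2∈{3}] r5c2 is down to just 3, so r5c2=3.
Step 5. [r2c5∈{1}] only 1 remains possible at r2c5. So r2c5=1.
Step 6. [r5c3∈{2}] only 2 remains possible at r5c3 ⇒ r5c3=2.
Step 7. [r2c3∈{4}] only 4 remains possible at r2c3, so r2c3=4.
Step 8. [r5c5∈{5}] only 5 remains possible at r5c5, so r5c5=5.
Step 9. [r3c5∈{4}] only 4 remains possible at r3c5 ⇒ r3c5=4.
Step 10. [r3c1∈{2}] only 2 remains possible at r3c1, so r3c1=2.
Step 11. [r4c6∈{2,3,6}] r4c6 is the only open cell in row 4 admitting 2 ⇒ r4c6=2.
Step 12. [r2c6∈{6}] nothing but 6 survives at r2c6, so r2c6=6.
Step 13. [r6c2∈{4}] nothing but 4 survives at r6c2, so r6c2=4.
Step 14. [r2c1∈{5}] only 5 remains possible at r2c1. So r2c1=5.
Step 15. [r6c6∈{3}] r6c6 is down to just 3 ⇒ r6c6=3.
Step 16. [r5c1∈{6}] r5c1 has the single candidate 6. So r5c1=6.
Step 17. [r4c3∈{1}] r4c3 has the single candidate 1. So r4c3=1.
Step 18. [r4c4∈{6}] r4c4 has the single candidate 6 ⇒ r4c4=6.
Step 19. [r3c6∈{5}] r3c6 has the single candidate 5 ⇒ r3c6=5.
Step 20. [r1c1∈{3}] r1c1 is down to just 3 ⇒ r1c1=3.
Step 21. [r4c1∈{4}] r4c1 has the single candidate 4. So r4c1=4.
Step 22. [r1c2∈{1}] r1c2 has the single candidate 1, so r1c2=1.
Step 23. [r5c6∈{1}] r5c6's peers cover all but 1. So r5c6=1.
Step 24. [r4c5∈{3}] nothing but 3 survives at r4c5 ⇒ r4c5=3.

Answer: 3 1 6 5 2 4 / 5 2 4 3 1 6 / 2 6 3 1 4 5 / 4 5 1 6 3 2 / 6 3 2 4 5 1 / 1 4 5 2 6 3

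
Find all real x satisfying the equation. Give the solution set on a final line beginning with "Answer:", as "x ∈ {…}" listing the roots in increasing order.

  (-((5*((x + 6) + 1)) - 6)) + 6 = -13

Step 1. [(-((5*((x + 6) + 1)) - 6)) + 6 = -13] subtract 6: x sits inside (… + 6) ⇒ sub: -((5*((x + 6) + 1)) - 6) = -19.
Step 2. [-((5*((x + 6) + 1)) - 6) = -19] leading − — multiply by −1, so neg: (5*((x + 6) + 1)) - 6 = 19.
Step 3. [(5*((x + 6) + 1)) - 6 = 19] peel the -6: add 6 from each side ⇒ sub: 5*((x + 6) + 1) = 25.
Step 4. [5*((x + 6) + 1) = 25] 5 out front; divide by 5. So div: (x + 6) + 1 = 5.
Step 5. [(x + 6) + 1 = 5] 1 comes off first (subtract 1), so sub: x + 6 = 4.
Step 6. [x + 6 = 4] subtract 6: x sits inside (… + 6), so sub: x = -2.

Answer: x ∈ {-2}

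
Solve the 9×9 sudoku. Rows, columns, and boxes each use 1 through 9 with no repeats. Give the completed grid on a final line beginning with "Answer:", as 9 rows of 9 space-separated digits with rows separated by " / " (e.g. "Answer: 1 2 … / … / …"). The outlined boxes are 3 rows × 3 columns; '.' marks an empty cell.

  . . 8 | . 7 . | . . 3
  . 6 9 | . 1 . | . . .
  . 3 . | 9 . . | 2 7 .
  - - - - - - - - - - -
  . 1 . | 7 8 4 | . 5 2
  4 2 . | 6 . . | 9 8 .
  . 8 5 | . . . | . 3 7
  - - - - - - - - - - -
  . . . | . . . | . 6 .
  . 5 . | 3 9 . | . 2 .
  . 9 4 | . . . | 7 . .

Step 1. [r9c8∈{1}] r9c8 has the single candidate 1, so r9c8=1.
Step 2. [r7c3∈{1,2,3,7}] in col 3, 2 fits only at r7c3, so r7c3=2.
Step 3. [r3c9∈{1,4,5,6,8}] col 9 places 6 nowhere but r3c9. So r3c9=6.
Step 4. [r3c6∈{5,8}] in row 3, 8 fits only at r3c6 ⇒ r3c6=8.
Step 5. [r6c7∈{1,4,6}] r6c7 is the only open cell in row 6 admitting 4 ⇒ r6c7=4.
Step 6. [r8c7∈{8}] r8c7's peers cover all but 8. So r8c7=8.
Step 7. [r2c7∈{5}] only 5 remains possible at r2c7, so r2c7=5.
Step 8. [r6c1∈{6,9}] r6c1 is the only open cell in row 6 admitting 6, so r6c1=6.
Step 9. [r3c5∈{4,5}] in row 3, 4 fits only at r3c5, so r3c5=4.
Step 10. [r7c5∈{5}] r7c5's peers cover all but 5 ⇒ r7c5=5.
Step 11. [r2c4∈{2}] r2c4 is down to just 2, so r2c4=2.
Step 12. [r7c2∈{7}] r7c2's peers cover all but 7. So r7c2=7.
Step 13. [r8c1∈{1}] r8c1 is down to just 1. So r8c1=1.
Step 14. [r9c1∈{3,8}] row 9 places 3 nowhere but r9c1. So r9c1=3.
Step 15. [r6c4∈{1}] r6c4 has the single candidate 1, so r6c4=1.
Step 16. [r1c6∈{5,6}] row 1 places 6 nowhere but r1c6, so r1c6=6.
Step 17. [r2c8∈{4}] r2c8's peers cover all but 4. So r2c8=4.
Step 18. [r5c5∈{3}] nothing but 3 survives at r5c5 ⇒ r5c5=3.
Step 19. [r6c5∈{2}] r6c5's peers cover all but 2. So r6c5=2.
Step 20. [r7c4∈{4,8}] 4 has one home in col 4: r7c4. So r7c4=4.
Step 21. [r3c1∈{5}] nothing but 5 survives at r3c1, so r3c1=5.
Step 22. [r5c3∈{7}] r5c3's peers cover all but 7, so r5c3=7.
Step 23. [r2c6∈{3}] nothing but 3 survives at r2c6. So r2c6=3.
Step 24. [r8c3∈{6}] r8c3's peers cover all but 6 ⇒ r8c3=6.
Step 25. [r4c3∈{3}] only 3 remains possible at r4c3. So r4c3=3.
Step 26. [r1c4∈{5}] r1c4 is down to just 5 ⇒ r1c4=5.
Step 27. [r8c9∈{4}] r8c9's peers cover all but 4 ⇒ r8c9=4.
Step 28. [r7c6∈{1}] r7c6 is down to just 1. So r7c6=1.
Step 29. [r5c6∈{5}] nothing but 5 survives at r5c6. So r5c6=5.
Step 30. [r2c9∈{8}] only 8 remains possible at r2c9 ⇒ r2c9=8.
Step 31. [r4c7∈{6}] r4c7's peers cover all but 6 ⇒ r4c7=6.
Step 32. [r6c6∈{9}] r6c6 has the single candidate 9, so r6c6=9.
Step 33. [r1c1∈{2}] only 2 remains possible at r1c1, so r1c1=2.
Step 34. [r9c4∈{8}] r9c4's peers cover all but 8 ⇒ r9c4=8.
Step 35. [r7c1∈{8}] only 8 remains possible at r7c1. So r7c1=8.
Step 36. [r4c1∈{9}] r4c1 has the single candidate 9 ⇒ r4c1=9.
Step 37. [r7c7∈{3}] nothing but 3 survives at r7c7. So r7c7=3.
Step 38. [r1c8∈{9}] r1c8 is down to just 9 ⇒ r1c8=9.
Step 39. [r8c6∈{7}] nothing but 7 survives at r8c6, so r8c6=7.
Step 40. [r3c3∈{1}] r3c3 has the single candidate 1. So r3c3=1.
Step 41. [r5c9∈{1}] r5c9 has the single candidate 1. So r5c9=1.
Step 42. [r9c9∈{5}] r9c9 is down to just 5 ⇒ r9c9=5.
Step 43. [r2c1∈{7}] nothing but 7 survives at r2c1, so r2c1=7.
Step 44. [r7c9∈{9}] r7c9 is down to just 9, so r7c9=9.
Step 45. [r1c7∈{1}] r1c7's peers cover all but 1. So r1c7=1.
Step 46. [r1c2∈{4}] only 4 remains possible at r1c2 ⇒ r1c2=4.
Step 47. [r9c5∈{6}] r9c5 is down to just 6 ⇒ r9c5=6.
Step 48. [r9c6∈{2}] r9c6 has the single candidate 2 ⇒ r9c6=2.

Answer: 2 4 8 5 7 6 1 9 3 / 7 6 9 2 1 3 5 4 8 / 5 3 1 9 4 8 2 7 6 / 9 1 3 7 8 4 6 5 2 / 4 2 7 6 3 5 9 8 1 / 6 8 5 1 2 9 4 3 7 / 8 7 2 4 5 1 3 6 9 / 1 5 6 3 9 7 8 2 4 / 3 9 4 8 6 2 7 1 5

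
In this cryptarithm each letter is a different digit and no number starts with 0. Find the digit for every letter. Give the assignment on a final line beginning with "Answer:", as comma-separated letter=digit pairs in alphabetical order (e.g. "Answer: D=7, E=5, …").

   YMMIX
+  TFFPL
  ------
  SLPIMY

Step 1. [S] S is the leading digit of a 6-digit sum of two 5-digit numbers; the final carry is exactly 1. So S=1.
Step 2. [col 1: X + L ≡ Y (mod 10)] column 1 (X + L ≡ Y (mod 10), carry-in 0) doesn't pin L yet; pick L=3 and continue. So L=3.
Step 3. [col 1: X + L ≡ Y (mod 10)] Y=9 is one option consistent with column 1 (X + L ≡ Y (mod 10), carry-in 0) — take it ⇒ Y=9.
Step 4. [col 1: X + L ≡ Y (mod 10)] from column 1 (L=3, Y=9, carry-in 0, digits 1,3,9 already taken and all letters distinct): X must equal 6, so X=6.
Step 5. [col 2: I + P ≡ M (mod 10)] column 2 (I + P ≡ M (mod 10), carry-in 0) doesn't pin P yet; pick P=7 and continue. So P=7.
Step 6. [col 2: I + P ≡ M (mod 10)] I=8 is one option consistent with column 2 (I + P ≡ M (mod 10), carry-in 0) — take it, so I=8.
Step 7. [col 2: I + P ≡ M (mod 10)] column 2 reads I+P+carry(0)=M with I=8, P=7; with digits 1,3,6,7,8,9 already taken and all letters distinct, the only value for M is 5 ⇒ M=5.
Step 8. [col 3: M + F ≡ I (mod 10)] in column 3 we have M+F≡I with carry-in 1; given M=5, I=8 and digits 1,3,5,6,7,8,9 already taken and all letters distinct, that pins F to 2, so F=2.
Step 9. [col 5: Y + T ≡ L (mod 10)] column 5 reads Y+T+carry(0)=L with Y=9, L=3; with digits 1,2,3,5,6,7,8,9 already taken and all letters distinct, the only value for T is 4, so T=4.

Answer: F=2, I=8, L=3, M=5, P=7, S=1, T=4, X=6, Y=9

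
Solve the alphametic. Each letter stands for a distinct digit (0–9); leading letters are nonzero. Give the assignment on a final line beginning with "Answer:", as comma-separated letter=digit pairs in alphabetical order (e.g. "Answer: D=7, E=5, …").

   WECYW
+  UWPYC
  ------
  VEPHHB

Step 1. [col 1: W + C ≡ B (mod 10)] no forcing yet in column 1 (carry-in 0); W=4 is free and consistent — try it ⇒ W=4.
Step 2. [col 1: W + C ≡ B (mod 10)] no forcing yet in column 1 (carry-in 0); B=0 is free and consistent — try it. So B=0.
Step 3. [col 1: W + C ≡ B (mod 10)] in column 1 we have W+C≡B with carry-in 0; given W=4, B=0 and digits 0,4 already taken and all letters distinct, that pins C to 6. So C=6.
Step 4. [col 2: Y + Y ≡ H (mod 10)] no forcing yet in column 2 (carry-in 1); Y=7 is free and consistent — try it ⇒ Y=7.
Step 5. [V] the sum has 6 digits but both addends have 5; that extra leading digit V is the final carry, namely 1. So V=1.
Step 6. [col 2: Y + Y ≡ H (mod 10)] in column 2 we have Y+Y≡H with carry-in 1; given Y=7 and digits 0,1,4,6,7 already taken and all letters distinct, that pins H to 5 ⇒ H=5.
Step 7. [col 3: C + P ≡ H (mod 10)] column 3 reads C+P+carry(1)=H with C=6, H=5; with digits 0,1,4,5,6,7 already taken and all letters distinct, the only value for P is 8, so P=8.
Step 8. [col 4: E + W ≡ P (mod 10)] column 4: given W=4, P=8, carry-in 1, and digits 0,1,4,5,6,7,8 already taken and all letters distinct, E+W≡P (mod 10) forces E=3, so E=3.
Step 9. [col 5: W + U ≡ E (mod 10)] column 5: given W=4, E=3, carry-in 0, and digits 0,1,3,4,5,6,7,8 already taken and all letters distinct, W+U≡E (mod 10) forces U=9 ⇒ U=9.

Answer: B=0, C=6, E=3, H=5, P=8, U=9, V=1, W=4, Y=7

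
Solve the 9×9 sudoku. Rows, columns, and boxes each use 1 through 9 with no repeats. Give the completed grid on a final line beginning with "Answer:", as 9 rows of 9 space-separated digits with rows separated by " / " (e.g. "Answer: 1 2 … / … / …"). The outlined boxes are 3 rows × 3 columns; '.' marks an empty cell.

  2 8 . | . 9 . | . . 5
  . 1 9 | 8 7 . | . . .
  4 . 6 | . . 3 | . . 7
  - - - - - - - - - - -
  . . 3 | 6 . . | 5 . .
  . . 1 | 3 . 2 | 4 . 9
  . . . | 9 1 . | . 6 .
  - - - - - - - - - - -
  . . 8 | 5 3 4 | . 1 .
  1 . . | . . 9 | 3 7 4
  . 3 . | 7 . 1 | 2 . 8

Step 1. [r7c2∈{2,6,7,9}] in row 7, 2 fits only at r7c2. So r7c2=2.
Step 2. [r5c8∈{8}] r5c8's peers cover all but 8. So r5c8=8.
Step 3. [r7c1∈{6,7,9}] row 7 places 7 nowhere but r7c1 ⇒ r7c1=7.
Step 4. [r3c2∈{5}] nothing but 5 survives at r3c2. So r3c2=5.
Step 5. [r2c7∈{6}] r2c7 is down to just 6 ⇒ r2c7=6.
Step 6. [r5c2∈{6,7}] 7 has one home in row 5: r5c2 ⇒ r5c2=7.
Step 7. [r4c8∈{2}] nothing but 2 survives at r4c8. So r4c8=2.
Step 8. [r9c1∈{5,6,9}] r9c1 is the only open cell in box 7 admitting 9. So r9c1=9.
Step 9. [r4c1∈{8}] nothing but 8 survives at r4c1. So r4c1=8.
Step 10. [r6c1∈{5}] r6c1's peers cover all but 5 ⇒ r6c1=5.
Step 11. [r1c8∈{3,4}] across row 1, 3 lands solely at r1c8, so r1c8=3.
Step 12. [r6c2∈{4}] r6c2 is down to just 4 ⇒ r6c2=4.
Step 13. [r8c4∈{2}] r8c4's peers cover all but 2. So r8c4=2.
Step 14. [r3c7∈{1,8,9}] in row 3, 8 fits only at r3c7 ⇒ r3c7=8.
Step 15. [r9c3∈{4,5}] r9c3 is the only open cell in row 9 admitting 4, so r9c3=4.
Step 16. [r1c7∈{1}] r1c7's peers cover all but 1, so r1c7=1.
Step 17. [r8c2∈{6}] r8c2's peers cover all but 6 ⇒ r8c2=6.
Step 18. [r6c6∈{7,8}] row 6 places 8 nowhere but r6c6, so r6c6=8.
Step 19. [r1c6∈{6}] only 6 remains possible at r1c6. So r1c6=6.
Step 20. [r2c6∈{5}] r2c6 has the single candidate 5 ⇒ r2c6=5.
Step 21. [r4c5∈{4}] r4c5's peers cover all but 4, so r4c5=4.
Step 22. [r8c5∈{8}] r8c5 has the single candidate 8, so r8c5=8.
Step 23. [r3c5∈{2}] r3c5 has the single candidate 2 ⇒ r3c5=2.
Step 24. [r9c5∈{6}] r9c5 has the single candidate 6, so r9c5=6.
Step 25. [r7c9∈{6}] r7c9 has the single candidate 6. So r7c9=6.
Step 26. [r2c8∈{4}] r2c8's peers cover all but 4. So r2c8=4.
Step 27. [r9c8∈{5}] r9c8's peers cover all but 5, so r9c8=5.
Step 28. [r2c9∈{2}] r2c9's peers cover all but 2 ⇒ r2c9=2.
Step 29. [r8c3∈{5}] nothing but 5 survives at r8c3. So r8c3=5.
Step 30. [r6c3∈{2}] r6c3's peers cover all but 2. So r6c3=2.
Step 31. [r7c7∈{9}] nothing but 9 survives at r7c7 ⇒ r7c7=9.
Step 32. [r5c5∈{5}] r5c5 has the single candidate 5, so r5c5=5.
Step 33. [r4c6∈{7}] only 7 remains possible at r4c6. So r4c6=7.
Step 34. [r3c8∈{9}] r3c8 is down to just 9. So r3c8=9.
Step 35. [r4c9∈{1}] r4c9 is down to just 1, so r4c9=1.
Step 36. [r2c1∈{3}] r2c1 is down to just 3. So r2c1=3.
Step 37. [r1c3∈{7}] only 7 remains possible at r1c3. So r1c3=7.
Step 38. [r4c2∈{9}] r4c2 has the single candidate 9. So r4c2=9.
Step 39. [r1c4∈{4}] r1c4's peers cover all but 4. So r1c4=4.
Step 40. [r6c9∈{3}] r6c9's peers cover all but 3, so r6c9=3.
Step 41. [r5c1∈{6}] nothing but 6 survives at r5c1, so r5c1=6.
Step 42. [r6c7∈{7}] only 7 remains possible at r6c7. So r6c7=7.
Step 43. [r3c4∈{1}] r3c4's peers cover all but 1 ⇒ r3c4=1.

Answer: 2 8 7 4 9 6 1 3 5 / 3 1 9 8 7 5 6 4 2 / 4 5 6 1 2 3 8 9 7 / 8 9 3 6 4 7 5 2 1 / 6 7 1 3 5 2 4 8 9 / 5 4 2 9 1 8 7 6 3 / 7 2 8 5 3 4 9 1 6 / 1 6 5 2 8 9 3 7 4 / 9 3 4 7 6 1 2 5 8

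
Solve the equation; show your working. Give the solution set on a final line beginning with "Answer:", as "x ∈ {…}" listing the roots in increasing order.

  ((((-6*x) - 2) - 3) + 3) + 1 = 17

Step 1. [((((-6*x) - 2) - 3) + 3) + 1 = 17] the outer +1 inverts by subtracting 1, so sub: (((-6*x) - 2) - 3) + 3 = 16.
Step 2. [(((-6*x) - 2) - 3) + 3 = 16] +3 is outermost — subtract 3 both sides, so sub: ((-6*x) - 2) - 3 = 13.
Step 3. [((-6*x) - 2) - 3 = 13] -3 is outermost — add 3 both sides ⇒ sub: (-6*x) - 2 = 16.
Step 4. [(-6*x) - 2 = 16] add 2: x sits inside (… - 2) ⇒ sub: -6*x = 18.
Step 5. [-6*x = 18] leading coefficient -6: divide by -6 ⇒ div: x = -3.

Answer: x ∈ {-3}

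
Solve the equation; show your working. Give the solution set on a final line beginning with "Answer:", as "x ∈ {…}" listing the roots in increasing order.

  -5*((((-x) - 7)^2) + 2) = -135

Step 1. [-5*((((-x) - 7)^2) + 2) = -135] divide by the outer -5, so div: (((-x) - 7)^2) + 2 = 27.
Step 2. [(((-x) - 7)^2) + 2 = 27] 2 comes off first (subtract 2), so sub: ((-x) - 7)^2 = 25.
Step 3. [((-x) - 7)^2 = 25] 25 ≥ 0, LHS is (·)² — take ±√ ⇒ sqrt: (-x) - 7 = 5 or -5.
Step 4. [(-x) - 7 = 5 or -5] peel the -7: add 7 from each side. So sub: -x = 12 or 2.
Step 5. [-x = 12 or 2] leading − — multiply by −1, so neg: x = -12 or -2.

Answer: x ∈ {-12, -2}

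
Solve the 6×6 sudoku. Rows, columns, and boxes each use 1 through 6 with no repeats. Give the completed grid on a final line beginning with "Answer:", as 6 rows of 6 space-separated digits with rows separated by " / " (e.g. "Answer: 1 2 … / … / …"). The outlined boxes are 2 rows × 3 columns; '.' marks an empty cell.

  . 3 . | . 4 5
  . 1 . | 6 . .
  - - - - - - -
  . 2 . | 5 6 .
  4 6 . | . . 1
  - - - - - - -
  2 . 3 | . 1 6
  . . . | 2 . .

Step 1. [r6c5∈{3,5}] across col 5, 5 lands solely at r6c5 ⇒ r6c5=5.
Step 2. [r6c6∈{3,4}] in row 6, 3 fits only at r6c6, so r6c6=3.
Step 3. [r2c3∈{2,4,5}] 4 has one home in row 2: r2c3 ⇒ r2c3=4.
Step 4. [r2c5∈{2,3}] across row 2, 3 lands solely at r2c5 ⇒ r2c5=3.
Step 5. [r1c1∈{6}] only 6 remains possible at r1c1 ⇒ r1c1=6.
Step 6. [r3c3∈{1}] nothing but 1 survives at r3c3, so r3c3=1.
Step 7. [r6c2∈{4}] r6c2's peers cover all but 4. So r6c2=4.
Step 8. [r5c2∈{5}] r5c2 is down to just 5. So r5c2=5.
Step 9. [r4c5∈{2}] only 2 remains possible at r4c5 ⇒ r4c5=2.
Step 10. [r4c4∈{3}] only 3 remains possible at r4c4, so r4c4=3.
Step 11. [r6c1∈{1}] only 1 remains possible at r6c1 ⇒ r6c1=1.
Step 12. [r2c6∈{2}] r2c6 is down to just 2 ⇒ r2c6=2.
Step 13. [r1c4∈{1}] r1c4 is down to just 1, so r1c4=1.
Step 14. [r2c1∈{5}] r2c1's peers cover all but 5 ⇒ r2c1=5.
Step 15. [r3c1∈{3}] r3c1's peers cover all but 3 ⇒ r3c1=3.
Step 16. [r4c3∈{5}] r4c3's peers cover all but 5. So r4c3=5.
Step 17. [r3c6∈{4}] r3c6 has the single candidate 4, so r3c6=4.
Step 18. [r6c3∈{6}] r6c3's peers cover all but 6. So r6c3=6.
Step 19. [r1c3∈{2}] only 2 remains possible at r1c3. So r1c3=2.
Step 20. [r5c4∈{4}] only 4 remains possible at r5c4, so r5c4=4.

Answer: 6 3 2 1 4 5 / 5 1 4 6 3 2 / 3 2 1 5 6 4 / 4 6 5 3 2 1 / 2 5 3 4 1 6 / 1 4 6 2 5 3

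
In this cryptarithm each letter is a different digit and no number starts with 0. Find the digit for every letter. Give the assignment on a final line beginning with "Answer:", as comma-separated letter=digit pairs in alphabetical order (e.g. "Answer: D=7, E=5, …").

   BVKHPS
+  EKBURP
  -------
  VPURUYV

Step 1. [col 1: S + P ≡ V (mod 10)] no forcing yet in column 1 (carry-in 0); P=2 is free and consistent — try it. So P=2.
Step 2. [col 1: S + P ≡ V (mod 10)] several values work for V in column 1 (S + P ≡ V (mod 10), carry-in 0); try V=1. So V=1.
Step 3. [col 1: S + P ≡ V (mod 10)] from column 1 (P=2, V=1, carry-in 0, digits 1,2 already taken and all letters distinct): S must equal 9 ⇒ S=9.
Step 4. [col 2: P + R ≡ Y (mod 10)] Y=6 is one option consistent with column 2 (P + R ≡ Y (mod 10), carry-in 1) — take it, so Y=6.
Step 5. [col 2: P + R ≡ Y (mod 10)] column 2 reads P+R+carry(1)=Y with P=2, Y=6; with digits 1,2,6,9 already taken and all letters distinct, the only value for R is 3, so R=3.
Step 6. [col 3: H + U ≡ U (mod 10)] in column 3 we have H+U≡U with carry-in 0; given nothing yet and digits 1,2,3,6,9 already taken and all letters distinct, that pins H to 0 ⇒ H=0.
Step 7. [col 3: H + U ≡ U (mod 10)] no forcing yet in column 3 (carry-in 0); U=7 is free and consistent — try it ⇒ U=7.
Step 8. [col 4: K + B ≡ R (mod 10)] no forcing yet in column 4 (carry-in 0); B=8 is free and consistent — try it, so B=8.
Step 9. [col 4: K + B ≡ R (mod 10)] from column 4 (B=8, R=3, carry-in 0, digits 0,1,2,3,6,7,8,9 already taken and all letters distinct): K must equal 5 ⇒ K=5.
Step 10. [col 6: B + E ≡ P (mod 10)] in column 6 we have B+E≡P with carry-in 0; given B=8, P=2 and digits 0,1,2,3,5,6,7,8,9 already taken and all letters distinct, that pins E to 4 ⇒ E=4.

Answer: B=8, E=4, H=0, K=5, P=2, R=3, S=9, U=7, V=1, Y=6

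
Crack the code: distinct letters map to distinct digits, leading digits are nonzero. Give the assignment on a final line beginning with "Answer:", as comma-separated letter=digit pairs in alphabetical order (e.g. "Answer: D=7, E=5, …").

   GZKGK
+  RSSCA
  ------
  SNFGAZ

Step 1. [col 1: K + A ≡ Z (mod 10)] Z=2 is one option consistent with column 1 (K + A ≡ Z (mod 10), carry-in 0) — take it, so Z=2.
Step 2. [col 1: K + A ≡ Z (mod 10)] column 1 (K + A ≡ Z (mod 10), carry-in 0) doesn't pin K yet; pick K=5 and continue, so K=5.
Step 3. [col 1: K + A ≡ Z (mod 10)] from column 1 (K=5, Z=2, carry-in 0, digits 2,5 already taken and all letters distinct): A must equal 7, so A=7.
Step 4. [S] the sum has 6 digits but both addends have 5; that extra leading digit S is the final carry, namely 1. So S=1.
Step 5. [col 2: G + C ≡ A (mod 10)] several values work for G in column 2 (G + C ≡ A (mod 10), carry-in 1); try G=6. So G=6.
Step 6. [col 2: G + C ≡ A (mod 10)] column 2: given G=6, A=7, carry-in 1, and digits 1,2,5,6,7 already taken and all letters distinct, G+C≡A (mod 10) forces C=0 ⇒ C=0.
Step 7. [col 4: Z + S ≡ F (mod 10)] column 4 reads Z+S+carry(0)=F with Z=2, S=1; with digits 0,1,2,5,6,7 already taken and all letters distinct, the only value for F is 3, so F=3.
Step 8. [col 5: G + R ≡ N (mod 10)] from column 5 (G=6, carry-in 0, digits 0,1,2,3,5,6,7 already taken and all letters distinct): N must equal 4. So N=4.
Step 9. [col 5: G + R ≡ N (mod 10)] column 5 reads G+R+carry(0)=N with G=6, N=4; with digits 0,1,2,3,4,5,6,7 already taken and all letters distinct, the only value for R is 8, so R=8.

Answer: A=7, C=0, F=3, G=6, K=5, N=4, R=8, S=1, Z=2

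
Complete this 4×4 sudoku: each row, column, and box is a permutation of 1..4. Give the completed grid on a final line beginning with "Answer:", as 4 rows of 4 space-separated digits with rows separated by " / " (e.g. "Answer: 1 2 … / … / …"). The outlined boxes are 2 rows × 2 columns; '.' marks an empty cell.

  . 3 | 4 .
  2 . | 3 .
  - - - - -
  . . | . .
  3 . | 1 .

Step 1. [r3c1∈{1,4}] in col 1, 4 fits only at r3c1, so r3c1=4.
Step 2. [r3c3∈{2}] only 2 remains possible at r3c3, so r3c3=2.
Step 3. [r2c4∈{1}] r2c4 is down to just 1, so r2c4=1.
Step 4. [r2c2∈{4}] only 4 remains possible at r2c2, so r2c2=4.
Step 5. [r3c4∈{3}] nothing but 3 survives at r3c4, so r3c4=3.
Step 6. [r3c2∈{1}] nothing but 1 survives at r3c2 ⇒ r3c2=1.
Step 7. [r1c4∈{2}] r1c4 is down to just 2 ⇒ r1c4=2.
Step 8. [r1c1∈{1}] r1c1 is down to just 1. So r1c1=1.
Step 9. [r4c4∈{4}] r4c4 has the single candidate 4 ⇒ r4c4=4.
Step 10. [r4c2∈{2}] nothing but 2 survives at r4c2, so r4c2=2.

Answer: 1 3 4 2 / 2 4 3 1 / 4 1 2 3 / 3 2 1 4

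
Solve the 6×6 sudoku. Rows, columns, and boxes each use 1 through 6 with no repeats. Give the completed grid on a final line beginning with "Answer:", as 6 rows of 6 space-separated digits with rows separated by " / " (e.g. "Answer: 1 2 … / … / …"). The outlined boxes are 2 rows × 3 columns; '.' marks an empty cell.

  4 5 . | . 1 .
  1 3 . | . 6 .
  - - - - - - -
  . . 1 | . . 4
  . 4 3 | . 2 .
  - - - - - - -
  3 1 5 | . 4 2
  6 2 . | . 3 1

Step 1. [r3c5∈{5}] nothing but 5 survives at r3c5 ⇒ r3c5=5.
Step 2. [r2c3∈{2}] nothing but 2 survives at r2c3 ⇒ r2c3=2.
Step 3. [r5c4∈{6}] r5c4 is down to just 6, so r5c4=6.
Step 4. [r6c4∈{5}] r6c4's peers cover all but 5. So r6c4=5.
Step 5. [r1c4∈{2,3}] r1c4 is the only open cell in row 1 admitting 2, so r1c4=2.
Step 6. [r1c6∈{3}] r1c6's peers cover all but 3. So r1c6=3.
Step 7. [r4c1∈{5}] r4c1 is down to just 5, so r4c1=5.
Step 8. [r3c2∈{6}] only 6 remains possible at r3c2 ⇒ r3c2=6.
Step 9. [r6c3∈{4}] nothing but 4 survives at r6c3, so r6c3=4.
Step 10. [r4c6∈{6}] r4c6 is down to just 6. So r4c6=6.
Step 11. [r2c4∈{4}] only 4 remains possible at r2c4, so r2c4=4.
Step 12. [r2c6∈{5}] nothing but 5 survives at r2c6 ⇒ r2c6=5.
Step 13. [r4c4∈{1}] r4c4 has the single candidate 1 ⇒ r4c4=1.
Step 14. [r1c3∈{6}] only 6 remains possible at r1c3, so r1c3=6.
Step 15. [r3c4∈{3}] r3c4 has the single candidate 3, so r3c4=3.
Step 16. [r3c1∈{2}] nothing but 2 survives at r3c1. So r3c1=2.

Answer: 4 5 6 2 1 3 / 1 3 2 4 6 5 / 2 6 1 3 5 4 / 5 4 3 1 2 6 / 3 1 5 6 4 2 / 6 2 4 5 3 1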